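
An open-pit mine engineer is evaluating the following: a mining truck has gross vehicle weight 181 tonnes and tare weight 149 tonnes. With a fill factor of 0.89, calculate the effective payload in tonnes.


28.48 tonnes

Maximum payload = gross - tare
= 181 - 149 = 32 tonnes
Effective payload = max payload * fill factor
= 32 * 0.89
= 28.48 tonnes


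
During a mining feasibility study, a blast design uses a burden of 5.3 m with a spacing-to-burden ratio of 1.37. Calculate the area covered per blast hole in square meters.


38.4833 m^2

First, find the spacing:
Spacing = burden * ratio = 5.3 * 1.37
= 7.261 m
Then, calculate the area:
Area = burden * spacing = 5.3 * 7.261
= 38.4833 m^2


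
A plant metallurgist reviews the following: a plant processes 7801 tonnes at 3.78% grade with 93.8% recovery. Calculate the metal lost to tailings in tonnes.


Total metal in feed:
= 7801 * 3.78 / 100 = 294.8778 tonnes
Metal recovered:
= 294.8778 * 93.8 / 100 = 276.5953764 tonnes
Metal lost to tailings:
= 294.8778 - 276.5953764
= 18.2824 tonnes

18.2824 tonnes


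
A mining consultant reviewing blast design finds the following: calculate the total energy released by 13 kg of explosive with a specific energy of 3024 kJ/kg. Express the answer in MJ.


Energy = mass * specific_energy / 1000
= 13 * 3024 / 1000
= 39312 / 1000
= 39.312 MJ

39.312 MJ


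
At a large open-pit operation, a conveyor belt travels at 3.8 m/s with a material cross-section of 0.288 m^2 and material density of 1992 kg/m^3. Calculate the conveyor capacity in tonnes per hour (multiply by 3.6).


7848.1613 t/h

Volumetric flow = speed * area
= 3.8 * 0.288 = 1.0944 m^3/s
Mass flow = volumetric * density
= 1.0944 * 1992 = 2180.0448 kg/s
Convert to t/h: multiply by 3.6
Capacity = 2180.0448 * 3.6
= 7848.1613 t/h


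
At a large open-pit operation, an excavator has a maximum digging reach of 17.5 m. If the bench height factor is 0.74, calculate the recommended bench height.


12.95 m

Bench height = reach * factor
= 17.5 * 0.74
= 12.95 m


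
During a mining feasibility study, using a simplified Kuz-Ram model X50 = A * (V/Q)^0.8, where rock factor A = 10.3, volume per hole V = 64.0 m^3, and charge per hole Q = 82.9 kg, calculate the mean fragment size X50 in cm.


8.3741 cm

Compute V/Q:
V/Q = 64.0 / 82.9 = 0.7720144753
Raise to the power 0.8:
(V/Q)^0.8 = 0.7720144753^0.8 = 0.813018363
Multiply by A:
X50 = 10.3 * 0.813018363
= 8.3741 cm


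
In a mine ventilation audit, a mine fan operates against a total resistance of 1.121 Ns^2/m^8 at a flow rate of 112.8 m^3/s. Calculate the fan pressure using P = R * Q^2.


14263.4246 Pa

Compute Q^2:
Q^2 = 112.8^2 = 12723.84
Compute pressure:
P = R * Q^2 = 1.121 * 12723.84
= 14263.4246 Pa


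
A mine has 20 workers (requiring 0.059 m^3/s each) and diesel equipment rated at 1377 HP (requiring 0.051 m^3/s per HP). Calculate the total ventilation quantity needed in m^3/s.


Airflow for workers:
Q_people = 20 * 0.059 = 1.18 m^3/s
Airflow for diesel equipment:
Q_diesel = 1377 * 0.051 = 70.227 m^3/s
Total ventilation:
Q_total = 1.18 + 70.227
= 71.407 m^3/s

71.407 m^3/s


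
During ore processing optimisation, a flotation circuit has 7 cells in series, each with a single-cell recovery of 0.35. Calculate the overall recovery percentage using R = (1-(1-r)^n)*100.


95.0978%

Complement of single-cell recovery:
1 - r = 1 - 0.35 = 0.65
Raise to power n:
(1 - r)^7 = 0.65^7 = 0.04902227891
Overall recovery:
R = (1 - 0.04902227891) * 100
= 95.0978%


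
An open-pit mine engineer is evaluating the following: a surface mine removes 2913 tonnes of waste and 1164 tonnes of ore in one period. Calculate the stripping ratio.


Stripping ratio = waste tonnage / ore tonnage
= 2913 / 1164
= 2.5026

2.5026


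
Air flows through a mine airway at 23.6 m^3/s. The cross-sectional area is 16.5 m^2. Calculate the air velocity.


Velocity = flow rate / cross-sectional area
= 23.6 / 16.5
= 1.4303 m/s

1.4303 m/s


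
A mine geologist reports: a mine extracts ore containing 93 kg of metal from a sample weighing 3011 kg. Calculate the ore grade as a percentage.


Ore grade = (metal mass / ore mass) * 100
= (93 / 3011) * 100
= 0.03088674859 * 100
= 3.0887%

3.0887%


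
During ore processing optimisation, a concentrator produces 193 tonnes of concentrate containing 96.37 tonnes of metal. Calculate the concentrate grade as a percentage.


Grade = (metal in concentrate / concentrate mass) * 100
= (96.37 / 193) * 100
= 0.4993264249 * 100
= 49.9326%

49.9326%


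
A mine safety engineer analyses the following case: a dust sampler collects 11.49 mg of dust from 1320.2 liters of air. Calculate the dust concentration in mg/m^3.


Convert liters to m^3: 1 m^3 = 1000 L
Concentration = mass / volume * 1000
= 11.49 / 1320.2 * 1000
= 0.008703226784 * 1000
= 8.7032 mg/m^3

8.7032 mg/m^3


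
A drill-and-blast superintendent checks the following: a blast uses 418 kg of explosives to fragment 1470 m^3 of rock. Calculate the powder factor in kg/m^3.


Powder factor = explosive mass / rock volume
= 418 / 1470
= 0.2844 kg/m^3

0.2844 kg/m^3


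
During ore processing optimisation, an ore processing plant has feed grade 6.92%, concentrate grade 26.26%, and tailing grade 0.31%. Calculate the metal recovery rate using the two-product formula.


96.6613%

Using the two-product formula:
R = 100 * c * (f - t) / (f * (c - t))
Numerator = 100 * 26.26 * (6.92 - 0.31)
= 100 * 26.26 * 6.61
= 17357.86
Denominator = 6.92 * (26.26 - 0.31)
= 6.92 * 25.95
= 179.574
R = 17357.86 / 179.574
= 96.6613%


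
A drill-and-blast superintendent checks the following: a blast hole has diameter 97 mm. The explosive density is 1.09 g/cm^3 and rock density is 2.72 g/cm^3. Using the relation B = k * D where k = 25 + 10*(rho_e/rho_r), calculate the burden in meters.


2.8137 m

First, compute k:
rho_e / rho_r = 1.09 / 2.72 = 0.4007352941
k = 25 + 10 * 0.4007352941 = 29.00735294
Then, compute burden:
B = k * D / 1000 = 29.00735294 * 97 / 1000
= 2813.713235 / 1000
= 2.8137 m


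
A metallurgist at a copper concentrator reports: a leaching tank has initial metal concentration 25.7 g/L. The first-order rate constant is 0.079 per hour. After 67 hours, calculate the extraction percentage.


99.4973%

Compute the exponent:
-k * t = -0.079 * 67 = -5.293
Remaining concentration:
C = 25.7 * exp(-5.293)
= 25.7 * 0.005026657644
= 0.1291851015 g/L
Extracted = 25.7 - 0.1291851015 = 25.5708149 g/L
Extraction % = 25.5708149 / 25.7 * 100
= 99.4973%


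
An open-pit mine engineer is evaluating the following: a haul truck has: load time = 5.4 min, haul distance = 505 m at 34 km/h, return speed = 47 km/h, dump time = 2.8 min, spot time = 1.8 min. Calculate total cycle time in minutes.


11.5359 min

Convert haul speed to m/min: 34 * 1000/60 = 566.6666667 m/min
Haul time = 505 / 566.6666667 = 0.8911764706 min
Convert return speed to m/min: 47 * 1000/60 = 783.3333333 m/min
Return time = 505 / 783.3333333 = 0.6446808511 min
Total cycle time:
= 5.4 + 0.8911764706 + 2.8 + 0.6446808511 + 1.8
= 11.5359 min


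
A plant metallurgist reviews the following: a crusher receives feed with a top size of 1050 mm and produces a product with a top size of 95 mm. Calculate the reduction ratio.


11.0526

Reduction ratio = feed size / product size
= 1050 / 95
= 11.0526


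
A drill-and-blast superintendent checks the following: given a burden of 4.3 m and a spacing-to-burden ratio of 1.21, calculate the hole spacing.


5.203 m

Spacing = burden * ratio
= 4.3 * 1.21
= 5.203 m


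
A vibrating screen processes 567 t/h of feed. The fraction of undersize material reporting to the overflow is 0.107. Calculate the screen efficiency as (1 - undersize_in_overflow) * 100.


89.3%

Screen efficiency = (1 - fraction of undersize in overflow) * 100
= (1 - 0.107) * 100
= 0.893 * 100
= 89.3%


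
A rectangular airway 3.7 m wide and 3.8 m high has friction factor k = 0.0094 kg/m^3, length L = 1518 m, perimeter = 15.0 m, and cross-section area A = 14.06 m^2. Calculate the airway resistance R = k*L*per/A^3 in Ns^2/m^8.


Compute the numerator:
k * L * per = 0.0094 * 1518 * 15.0
= 214.038
Compute the denominator:
A^3 = 14.06^3 = 2779.431416
Resistance:
R = 214.038 / 2779.431416
= 0.077 Ns^2/m^8

0.077 Ns^2/m^8


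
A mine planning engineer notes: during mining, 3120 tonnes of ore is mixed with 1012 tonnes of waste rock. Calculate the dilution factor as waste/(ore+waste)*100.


Total material = ore + waste
= 3120 + 1012 = 4132 tonnes
Dilution = waste / total * 100
= 1012 / 4132 * 100
= 0.2449177154 * 100
= 24.4918%

24.4918%


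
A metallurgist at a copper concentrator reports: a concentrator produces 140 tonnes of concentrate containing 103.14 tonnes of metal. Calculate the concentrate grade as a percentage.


Grade = (metal in concentrate / concentrate mass) * 100
= (103.14 / 140) * 100
= 0.7367142857 * 100
= 73.6714%

73.6714%


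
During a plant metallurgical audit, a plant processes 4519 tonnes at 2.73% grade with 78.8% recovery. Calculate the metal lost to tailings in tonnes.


26.1542 tonnes

Total metal in feed:
= 4519 * 2.73 / 100 = 123.3687 tonnes
Metal recovered:
= 123.3687 * 78.8 / 100 = 97.2145356 tonnes
Metal lost to tailings:
= 123.3687 - 97.2145356
= 26.1542 tonnes


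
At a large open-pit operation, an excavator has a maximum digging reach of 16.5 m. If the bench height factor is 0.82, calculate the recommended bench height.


13.53 m

Bench height = reach * factor
= 16.5 * 0.82
= 13.53 m


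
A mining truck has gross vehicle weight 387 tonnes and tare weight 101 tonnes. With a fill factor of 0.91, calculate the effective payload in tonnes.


Maximum payload = gross - tare
= 387 - 101 = 286 tonnes
Effective payload = max payload * fill factor
= 286 * 0.91
= 260.26 tonnes

260.26 tonnes


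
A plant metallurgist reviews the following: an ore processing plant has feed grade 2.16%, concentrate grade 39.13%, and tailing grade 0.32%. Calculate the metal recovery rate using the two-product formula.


Using the two-product formula:
R = 100 * c * (f - t) / (f * (c - t))
Numerator = 100 * 39.13 * (2.16 - 0.32)
= 100 * 39.13 * 1.84
= 7199.92
Denominator = 2.16 * (39.13 - 0.32)
= 2.16 * 38.81
= 83.8296
R = 7199.92 / 83.8296
= 85.8876%

85.8876%


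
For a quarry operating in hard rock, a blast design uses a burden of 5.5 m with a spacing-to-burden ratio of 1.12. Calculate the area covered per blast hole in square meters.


33.88 m^2

First, find the spacing:
Spacing = burden * ratio = 5.5 * 1.12
= 6.16 m
Then, calculate the area:
Area = burden * spacing = 5.5 * 6.16
= 33.88 m^2


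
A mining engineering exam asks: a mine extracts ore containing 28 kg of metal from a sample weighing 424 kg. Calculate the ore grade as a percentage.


6.6038%

Ore grade = (metal mass / ore mass) * 100
= (28 / 424) * 100
= 0.06603773585 * 100
= 6.6038%


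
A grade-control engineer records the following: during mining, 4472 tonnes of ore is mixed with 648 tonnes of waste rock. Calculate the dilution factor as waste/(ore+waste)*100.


Total material = ore + waste
= 4472 + 648 = 5120 tonnes
Dilution = waste / total * 100
= 648 / 5120 * 100
= 0.1265625 * 100
= 12.6563%

12.6563%


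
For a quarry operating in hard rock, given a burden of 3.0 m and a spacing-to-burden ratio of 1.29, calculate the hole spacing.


3.87 m

Spacing = burden * ratio
= 3.0 * 1.29
= 3.87 m


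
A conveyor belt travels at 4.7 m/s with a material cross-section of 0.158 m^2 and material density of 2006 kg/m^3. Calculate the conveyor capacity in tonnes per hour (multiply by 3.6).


Volumetric flow = speed * area
= 4.7 * 0.158 = 0.7426 m^3/s
Mass flow = volumetric * density
= 0.7426 * 2006 = 1489.6556 kg/s
Convert to t/h: multiply by 3.6
Capacity = 1489.6556 * 3.6
= 5362.7602 t/h

5362.7602 t/h


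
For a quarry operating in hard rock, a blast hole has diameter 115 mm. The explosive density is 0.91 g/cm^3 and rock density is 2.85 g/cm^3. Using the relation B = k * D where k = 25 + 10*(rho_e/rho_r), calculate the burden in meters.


First, compute k:
rho_e / rho_r = 0.91 / 2.85 = 0.3192982456
k = 25 + 10 * 0.3192982456 = 28.19298246
Then, compute burden:
B = k * D / 1000 = 28.19298246 * 115 / 1000
= 3242.192982 / 1000
= 3.2422 m

3.2422 m


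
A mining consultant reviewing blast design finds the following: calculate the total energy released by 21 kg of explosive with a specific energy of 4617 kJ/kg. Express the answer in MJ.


Energy = mass * specific_energy / 1000
= 21 * 4617 / 1000
= 96957 / 1000
= 96.957 MJ

96.957 MJ


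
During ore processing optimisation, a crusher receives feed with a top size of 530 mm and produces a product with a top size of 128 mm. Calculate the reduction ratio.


4.1406

Reduction ratio = feed size / product size
= 530 / 128
= 4.1406


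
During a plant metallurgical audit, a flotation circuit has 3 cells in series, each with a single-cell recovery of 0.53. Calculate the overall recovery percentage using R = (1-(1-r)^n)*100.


89.6177%

Complement of single-cell recovery:
1 - r = 1 - 0.53 = 0.47
Raise to power n:
(1 - r)^3 = 0.47^3 = 0.103823
Overall recovery:
R = (1 - 0.103823) * 100
= 89.6177%


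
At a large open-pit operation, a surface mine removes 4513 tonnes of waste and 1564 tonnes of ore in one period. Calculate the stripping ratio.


Stripping ratio = waste tonnage / ore tonnage
= 4513 / 1564
= 2.8855

2.8855


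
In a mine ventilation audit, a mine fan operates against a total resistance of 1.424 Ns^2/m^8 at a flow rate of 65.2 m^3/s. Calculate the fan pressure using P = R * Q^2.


6053.481 Pa

Compute Q^2:
Q^2 = 65.2^2 = 4251.04
Compute pressure:
P = R * Q^2 = 1.424 * 4251.04
= 6053.481 Pa


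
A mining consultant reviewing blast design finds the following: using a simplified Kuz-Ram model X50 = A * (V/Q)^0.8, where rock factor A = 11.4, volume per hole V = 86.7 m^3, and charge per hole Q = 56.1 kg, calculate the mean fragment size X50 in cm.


Compute V/Q:
V/Q = 86.7 / 56.1 = 1.545454545
Raise to the power 0.8:
(V/Q)^0.8 = 1.545454545^0.8 = 1.416592666
Multiply by A:
X50 = 11.4 * 1.416592666
= 16.1492 cm

16.1492 cm


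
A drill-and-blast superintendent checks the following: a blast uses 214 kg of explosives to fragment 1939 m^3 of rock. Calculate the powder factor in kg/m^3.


0.1104 kg/m^3

Powder factor = explosive mass / rock volume
= 214 / 1939
= 0.1104 kg/m^3


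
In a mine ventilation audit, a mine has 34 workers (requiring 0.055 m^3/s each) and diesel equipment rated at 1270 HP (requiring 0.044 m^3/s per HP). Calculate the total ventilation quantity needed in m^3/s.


57.75 m^3/s

Airflow for workers:
Q_people = 34 * 0.055 = 1.87 m^3/s
Airflow for diesel equipment:
Q_diesel = 1270 * 0.044 = 55.88 m^3/s
Total ventilation:
Q_total = 1.87 + 55.88
= 57.75 m^3/s


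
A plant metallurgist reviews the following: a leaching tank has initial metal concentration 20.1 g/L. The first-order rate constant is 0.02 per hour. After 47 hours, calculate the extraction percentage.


Compute the exponent:
-k * t = -0.02 * 47 = -0.94
Remaining concentration:
C = 20.1 * exp(-0.94)
= 20.1 * 0.3906278354
= 7.851619491 g/L
Extracted = 20.1 - 7.851619491 = 12.24838051 g/L
Extraction % = 12.24838051 / 20.1 * 100
= 60.9372%

60.9372%


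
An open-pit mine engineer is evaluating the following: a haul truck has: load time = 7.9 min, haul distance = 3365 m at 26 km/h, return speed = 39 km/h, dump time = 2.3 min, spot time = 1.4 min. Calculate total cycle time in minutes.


24.5423 min

Convert haul speed to m/min: 26 * 1000/60 = 433.3333333 m/min
Haul time = 3365 / 433.3333333 = 7.765384615 min
Convert return speed to m/min: 39 * 1000/60 = 650 m/min
Return time = 3365 / 650 = 5.176923077 min
Total cycle time:
= 7.9 + 7.765384615 + 2.3 + 5.176923077 + 1.4
= 24.5423 min


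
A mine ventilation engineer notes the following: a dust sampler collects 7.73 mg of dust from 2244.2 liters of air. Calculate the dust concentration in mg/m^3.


3.4444 mg/m^3

Convert liters to m^3: 1 m^3 = 1000 L
Concentration = mass / volume * 1000
= 7.73 / 2244.2 * 1000
= 0.003444434542 * 1000
= 3.4444 mg/m^3


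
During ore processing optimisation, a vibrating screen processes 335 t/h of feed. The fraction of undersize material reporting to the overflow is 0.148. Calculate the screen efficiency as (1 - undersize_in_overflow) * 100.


Screen efficiency = (1 - fraction of undersize in overflow) * 100
= (1 - 0.148) * 100
= 0.852 * 100
= 85.2%

85.2%


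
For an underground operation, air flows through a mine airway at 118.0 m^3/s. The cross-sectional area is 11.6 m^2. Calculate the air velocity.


10.1724 m/s

Velocity = flow rate / cross-sectional area
= 118.0 / 11.6
= 10.1724 m/s


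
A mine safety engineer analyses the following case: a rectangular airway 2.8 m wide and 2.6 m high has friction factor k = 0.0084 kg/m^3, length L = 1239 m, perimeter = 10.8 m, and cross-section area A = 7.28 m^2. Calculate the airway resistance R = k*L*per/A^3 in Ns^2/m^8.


Compute the numerator:
k * L * per = 0.0084 * 1239 * 10.8
= 112.40208
Compute the denominator:
A^3 = 7.28^3 = 385.828352
Resistance:
R = 112.40208 / 385.828352
= 0.2913 Ns^2/m^8

0.2913 Ns^2/m^8


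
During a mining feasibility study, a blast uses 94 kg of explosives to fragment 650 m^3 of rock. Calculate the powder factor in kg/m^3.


0.1446 kg/m^3

Powder factor = explosive mass / rock volume
= 94 / 650
= 0.1446 kg/m^3


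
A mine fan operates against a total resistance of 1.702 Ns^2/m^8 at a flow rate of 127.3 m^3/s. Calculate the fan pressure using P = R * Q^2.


Compute Q^2:
Q^2 = 127.3^2 = 16205.29
Compute pressure:
P = R * Q^2 = 1.702 * 16205.29
= 27581.4036 Pa

27581.4036 Pa


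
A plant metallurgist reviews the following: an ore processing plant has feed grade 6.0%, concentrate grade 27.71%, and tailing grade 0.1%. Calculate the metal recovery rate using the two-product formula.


Using the two-product formula:
R = 100 * c * (f - t) / (f * (c - t))
Numerator = 100 * 27.71 * (6.0 - 0.1)
= 100 * 27.71 * 5.9
= 16348.9
Denominator = 6.0 * (27.71 - 0.1)
= 6.0 * 27.61
= 165.66
R = 16348.9 / 165.66
= 98.6895%

98.6895%


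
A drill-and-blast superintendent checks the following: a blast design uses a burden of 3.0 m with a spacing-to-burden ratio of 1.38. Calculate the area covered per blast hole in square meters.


First, find the spacing:
Spacing = burden * ratio = 3.0 * 1.38
= 4.14 m
Then, calculate the area:
Area = burden * spacing = 3.0 * 4.14
= 12.42 m^2

12.42 m^2


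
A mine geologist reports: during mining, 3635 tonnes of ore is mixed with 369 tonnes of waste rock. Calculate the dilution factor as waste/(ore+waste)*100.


9.2158%

Total material = ore + waste
= 3635 + 369 = 4004 tonnes
Dilution = waste / total * 100
= 369 / 4004 * 100
= 0.09215784216 * 100
= 9.2158%


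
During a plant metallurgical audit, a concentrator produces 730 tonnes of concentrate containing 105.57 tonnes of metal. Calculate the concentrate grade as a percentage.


14.4616%

Grade = (metal in concentrate / concentrate mass) * 100
= (105.57 / 730) * 100
= 0.1446164384 * 100
= 14.4616%


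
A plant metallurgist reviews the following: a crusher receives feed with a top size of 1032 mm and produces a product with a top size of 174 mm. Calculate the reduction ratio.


Reduction ratio = feed size / product size
= 1032 / 174
= 5.931

5.931


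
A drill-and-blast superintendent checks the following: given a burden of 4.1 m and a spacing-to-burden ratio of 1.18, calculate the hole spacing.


4.838 m

Spacing = burden * ratio
= 4.1 * 1.18
= 4.838 m


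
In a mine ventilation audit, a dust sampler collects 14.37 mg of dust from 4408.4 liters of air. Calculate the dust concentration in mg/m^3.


3.2597 mg/m^3

Convert liters to m^3: 1 m^3 = 1000 L
Concentration = mass / volume * 1000
= 14.37 / 4408.4 * 1000
= 0.003259686054 * 1000
= 3.2597 mg/m^3


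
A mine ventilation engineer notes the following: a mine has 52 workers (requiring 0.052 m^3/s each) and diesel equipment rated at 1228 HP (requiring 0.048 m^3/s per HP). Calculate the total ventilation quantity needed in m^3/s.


Airflow for workers:
Q_people = 52 * 0.052 = 2.704 m^3/s
Airflow for diesel equipment:
Q_diesel = 1228 * 0.048 = 58.944 m^3/s
Total ventilation:
Q_total = 2.704 + 58.944
= 61.648 m^3/s

61.648 m^3/s


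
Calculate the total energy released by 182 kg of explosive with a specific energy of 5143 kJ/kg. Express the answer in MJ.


936.026 MJ

Energy = mass * specific_energy / 1000
= 182 * 5143 / 1000
= 936026 / 1000
= 936.026 MJ


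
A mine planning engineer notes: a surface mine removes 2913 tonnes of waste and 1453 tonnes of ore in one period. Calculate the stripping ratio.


Stripping ratio = waste tonnage / ore tonnage
= 2913 / 1453
= 2.0048

2.0048


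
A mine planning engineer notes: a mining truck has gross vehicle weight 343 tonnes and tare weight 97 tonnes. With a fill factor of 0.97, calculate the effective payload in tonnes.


238.62 tonnes

Maximum payload = gross - tare
= 343 - 97 = 246 tonnes
Effective payload = max payload * fill factor
= 246 * 0.97
= 238.62 tonnes


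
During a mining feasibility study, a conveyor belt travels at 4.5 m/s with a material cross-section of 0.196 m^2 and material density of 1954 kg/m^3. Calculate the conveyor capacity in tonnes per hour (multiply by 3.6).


6204.3408 t/h

Volumetric flow = speed * area
= 4.5 * 0.196 = 0.882 m^3/s
Mass flow = volumetric * density
= 0.882 * 1954 = 1723.428 kg/s
Convert to t/h: multiply by 3.6
Capacity = 1723.428 * 3.6
= 6204.3408 t/h


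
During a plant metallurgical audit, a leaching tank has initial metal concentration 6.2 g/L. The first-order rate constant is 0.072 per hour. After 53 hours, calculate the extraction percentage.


Compute the exponent:
-k * t = -0.072 * 53 = -3.816
Remaining concentration:
C = 6.2 * exp(-3.816)
= 6.2 * 0.02201568775
= 0.1364972641 g/L
Extracted = 6.2 - 0.1364972641 = 6.063502736 g/L
Extraction % = 6.063502736 / 6.2 * 100
= 97.7984%

97.7984%


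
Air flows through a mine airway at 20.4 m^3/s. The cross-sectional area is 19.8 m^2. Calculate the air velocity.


Velocity = flow rate / cross-sectional area
= 20.4 / 19.8
= 1.0303 m/s

1.0303 m/s


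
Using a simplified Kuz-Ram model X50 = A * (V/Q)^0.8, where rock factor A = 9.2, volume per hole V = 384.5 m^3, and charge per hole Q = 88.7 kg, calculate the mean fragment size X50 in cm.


29.7417 cm

Compute V/Q:
V/Q = 384.5 / 88.7 = 4.334836528
Raise to the power 0.8:
(V/Q)^0.8 = 4.334836528^0.8 = 3.232795102
Multiply by A:
X50 = 9.2 * 3.232795102
= 29.7417 cm


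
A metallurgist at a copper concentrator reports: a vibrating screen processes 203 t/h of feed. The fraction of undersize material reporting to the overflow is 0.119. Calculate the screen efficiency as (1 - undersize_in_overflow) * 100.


88.1%

Screen efficiency = (1 - fraction of undersize in overflow) * 100
= (1 - 0.119) * 100
= 0.881 * 100
= 88.1%


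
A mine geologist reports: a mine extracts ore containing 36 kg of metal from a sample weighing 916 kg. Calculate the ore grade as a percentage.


3.9301%

Ore grade = (metal mass / ore mass) * 100
= (36 / 916) * 100
= 0.03930131004 * 100
= 3.9301%


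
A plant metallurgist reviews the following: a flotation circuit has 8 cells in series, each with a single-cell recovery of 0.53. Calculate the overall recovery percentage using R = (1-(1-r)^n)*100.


99.7619%

Complement of single-cell recovery:
1 - r = 1 - 0.53 = 0.47
Raise to power n:
(1 - r)^8 = 0.47^8 = 0.002381128666
Overall recovery:
R = (1 - 0.002381128666) * 100
= 99.7619%


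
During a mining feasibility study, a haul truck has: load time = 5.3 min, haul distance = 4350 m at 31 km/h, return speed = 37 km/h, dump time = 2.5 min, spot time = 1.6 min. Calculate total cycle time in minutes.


Convert haul speed to m/min: 31 * 1000/60 = 516.6666667 m/min
Haul time = 4350 / 516.6666667 = 8.419354839 min
Convert return speed to m/min: 37 * 1000/60 = 616.6666667 m/min
Return time = 4350 / 616.6666667 = 7.054054054 min
Total cycle time:
= 5.3 + 8.419354839 + 2.5 + 7.054054054 + 1.6
= 24.8734 min

24.8734 min


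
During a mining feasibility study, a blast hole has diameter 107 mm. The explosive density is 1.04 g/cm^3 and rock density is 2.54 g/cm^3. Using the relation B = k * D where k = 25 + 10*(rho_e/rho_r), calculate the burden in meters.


3.1131 m

First, compute k:
rho_e / rho_r = 1.04 / 2.54 = 0.4094488189
k = 25 + 10 * 0.4094488189 = 29.09448819
Then, compute burden:
B = k * D / 1000 = 29.09448819 * 107 / 1000
= 3113.110236 / 1000
= 3.1131 m


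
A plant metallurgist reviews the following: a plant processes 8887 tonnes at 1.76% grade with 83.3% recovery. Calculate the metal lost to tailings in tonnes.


26.1207 tonnes

Total metal in feed:
= 8887 * 1.76 / 100 = 156.4112 tonnes
Metal recovered:
= 156.4112 * 83.3 / 100 = 130.2905296 tonnes
Metal lost to tailings:
= 156.4112 - 130.2905296
= 26.1207 tonnes


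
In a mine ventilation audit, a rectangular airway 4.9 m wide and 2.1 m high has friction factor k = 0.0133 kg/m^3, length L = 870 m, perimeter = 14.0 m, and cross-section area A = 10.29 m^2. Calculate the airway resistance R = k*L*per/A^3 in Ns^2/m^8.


Compute the numerator:
k * L * per = 0.0133 * 870 * 14.0
= 161.994
Compute the denominator:
A^3 = 10.29^3 = 1089.547389
Resistance:
R = 161.994 / 1089.547389
= 0.1487 Ns^2/m^8

0.1487 Ns^2/m^8


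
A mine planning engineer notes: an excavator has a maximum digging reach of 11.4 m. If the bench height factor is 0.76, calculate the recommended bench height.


8.664 m

Bench height = reach * factor
= 11.4 * 0.76
= 8.664 m


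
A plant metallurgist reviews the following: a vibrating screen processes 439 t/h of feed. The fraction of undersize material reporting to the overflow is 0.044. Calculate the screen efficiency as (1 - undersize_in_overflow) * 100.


Screen efficiency = (1 - fraction of undersize in overflow) * 100
= (1 - 0.044) * 100
= 0.956 * 100
= 95.6%

95.6%


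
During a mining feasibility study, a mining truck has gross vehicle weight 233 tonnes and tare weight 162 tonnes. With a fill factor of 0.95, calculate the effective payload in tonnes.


67.45 tonnes

Maximum payload = gross - tare
= 233 - 162 = 71 tonnes
Effective payload = max payload * fill factor
= 71 * 0.95
= 67.45 tonnes


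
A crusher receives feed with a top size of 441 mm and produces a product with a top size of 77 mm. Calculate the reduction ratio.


Reduction ratio = feed size / product size
= 441 / 77
= 5.7273

5.7273


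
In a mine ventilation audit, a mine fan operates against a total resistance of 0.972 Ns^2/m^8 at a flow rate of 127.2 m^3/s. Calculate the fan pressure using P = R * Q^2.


Compute Q^2:
Q^2 = 127.2^2 = 16179.84
Compute pressure:
P = R * Q^2 = 0.972 * 16179.84
= 15726.8045 Pa

15726.8045 Pa


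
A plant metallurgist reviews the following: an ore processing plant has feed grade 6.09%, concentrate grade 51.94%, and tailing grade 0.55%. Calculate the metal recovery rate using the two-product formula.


Using the two-product formula:
R = 100 * c * (f - t) / (f * (c - t))
Numerator = 100 * 51.94 * (6.09 - 0.55)
= 100 * 51.94 * 5.54
= 28774.76
Denominator = 6.09 * (51.94 - 0.55)
= 6.09 * 51.39
= 312.9651
R = 28774.76 / 312.9651
= 91.9424%

91.9424%


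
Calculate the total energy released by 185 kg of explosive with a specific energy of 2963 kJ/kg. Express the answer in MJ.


Energy = mass * specific_energy / 1000
= 185 * 2963 / 1000
= 548155 / 1000
= 548.155 MJ

548.155 MJ


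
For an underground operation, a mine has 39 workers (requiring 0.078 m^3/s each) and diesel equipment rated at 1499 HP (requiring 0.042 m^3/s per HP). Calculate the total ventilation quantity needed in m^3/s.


Airflow for workers:
Q_people = 39 * 0.078 = 3.042 m^3/s
Airflow for diesel equipment:
Q_diesel = 1499 * 0.042 = 62.958 m^3/s
Total ventilation:
Q_total = 3.042 + 62.958
= 66.0 m^3/s

66.0 m^3/s


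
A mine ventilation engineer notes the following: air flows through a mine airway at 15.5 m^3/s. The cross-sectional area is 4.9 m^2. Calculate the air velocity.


3.1633 m/s

Velocity = flow rate / cross-sectional area
= 15.5 / 4.9
= 3.1633 m/s


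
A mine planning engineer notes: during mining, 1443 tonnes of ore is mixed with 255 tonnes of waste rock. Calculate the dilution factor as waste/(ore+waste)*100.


Total material = ore + waste
= 1443 + 255 = 1698 tonnes
Dilution = waste / total * 100
= 255 / 1698 * 100
= 0.1501766784 * 100
= 15.0177%

15.0177%


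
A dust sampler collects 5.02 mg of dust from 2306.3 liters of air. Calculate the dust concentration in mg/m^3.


Convert liters to m^3: 1 m^3 = 1000 L
Concentration = mass / volume * 1000
= 5.02 / 2306.3 * 1000
= 0.002176646577 * 1000
= 2.1766 mg/m^3

2.1766 mg/m^3


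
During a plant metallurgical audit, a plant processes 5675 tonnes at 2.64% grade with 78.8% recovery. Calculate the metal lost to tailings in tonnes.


31.7618 tonnes

Total metal in feed:
= 5675 * 2.64 / 100 = 149.82 tonnes
Metal recovered:
= 149.82 * 78.8 / 100 = 118.05816 tonnes
Metal lost to tailings:
= 149.82 - 118.05816
= 31.7618 tonnes


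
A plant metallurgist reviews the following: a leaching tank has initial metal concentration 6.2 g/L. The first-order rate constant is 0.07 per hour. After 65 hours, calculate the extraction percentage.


98.9433%

Compute the exponent:
-k * t = -0.07 * 65 = -4.55
Remaining concentration:
C = 6.2 * exp(-4.55)
= 6.2 * 0.01056720438
= 0.06551666718 g/L
Extracted = 6.2 - 0.06551666718 = 6.134483333 g/L
Extraction % = 6.134483333 / 6.2 * 100
= 98.9433%


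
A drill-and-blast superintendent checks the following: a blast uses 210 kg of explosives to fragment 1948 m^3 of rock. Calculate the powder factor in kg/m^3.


0.1078 kg/m^3

Powder factor = explosive mass / rock volume
= 210 / 1948
= 0.1078 kg/m^3


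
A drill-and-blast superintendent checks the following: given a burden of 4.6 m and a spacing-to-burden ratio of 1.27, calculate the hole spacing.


5.842 m

Spacing = burden * ratio
= 4.6 * 1.27
= 5.842 m


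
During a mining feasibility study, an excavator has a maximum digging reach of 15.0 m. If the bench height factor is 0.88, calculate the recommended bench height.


Bench height = reach * factor
= 15.0 * 0.88
= 13.2 m

13.2 m


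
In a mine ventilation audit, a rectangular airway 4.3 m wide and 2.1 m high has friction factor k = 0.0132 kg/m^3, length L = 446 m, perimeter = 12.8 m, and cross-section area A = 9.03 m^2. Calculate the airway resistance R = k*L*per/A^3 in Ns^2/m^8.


Compute the numerator:
k * L * per = 0.0132 * 446 * 12.8
= 75.35616
Compute the denominator:
A^3 = 9.03^3 = 736.314327
Resistance:
R = 75.35616 / 736.314327
= 0.1023 Ns^2/m^8

0.1023 Ns^2/m^8


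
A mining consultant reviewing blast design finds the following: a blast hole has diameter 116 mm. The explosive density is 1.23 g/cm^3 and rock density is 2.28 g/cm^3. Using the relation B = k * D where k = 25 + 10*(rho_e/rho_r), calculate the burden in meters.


First, compute k:
rho_e / rho_r = 1.23 / 2.28 = 0.5394736842
k = 25 + 10 * 0.5394736842 = 30.39473684
Then, compute burden:
B = k * D / 1000 = 30.39473684 * 116 / 1000
= 3525.789474 / 1000
= 3.5258 m

3.5258 m


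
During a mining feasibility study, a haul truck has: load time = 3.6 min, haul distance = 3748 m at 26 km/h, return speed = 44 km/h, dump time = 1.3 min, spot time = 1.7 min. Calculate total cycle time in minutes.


Convert haul speed to m/min: 26 * 1000/60 = 433.3333333 m/min
Haul time = 3748 / 433.3333333 = 8.649230769 min
Convert return speed to m/min: 44 * 1000/60 = 733.3333333 m/min
Return time = 3748 / 733.3333333 = 5.110909091 min
Total cycle time:
= 3.6 + 8.649230769 + 1.3 + 5.110909091 + 1.7
= 20.3601 min

20.3601 min


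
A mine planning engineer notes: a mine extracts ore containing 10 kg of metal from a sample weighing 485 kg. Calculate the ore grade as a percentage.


Ore grade = (metal mass / ore mass) * 100
= (10 / 485) * 100
= 0.0206185567 * 100
= 2.0619%

2.0619%


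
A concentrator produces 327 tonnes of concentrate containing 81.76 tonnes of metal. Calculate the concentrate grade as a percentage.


25.0031%

Grade = (metal in concentrate / concentrate mass) * 100
= (81.76 / 327) * 100
= 0.250030581 * 100
= 25.0031%


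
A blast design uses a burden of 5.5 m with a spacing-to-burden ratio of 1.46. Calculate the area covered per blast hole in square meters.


First, find the spacing:
Spacing = burden * ratio = 5.5 * 1.46
= 8.03 m
Then, calculate the area:
Area = burden * spacing = 5.5 * 8.03
= 44.165 m^2

44.165 m^2


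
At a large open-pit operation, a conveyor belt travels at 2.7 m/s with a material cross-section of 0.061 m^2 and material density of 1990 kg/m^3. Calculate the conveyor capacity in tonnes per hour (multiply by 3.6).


Volumetric flow = speed * area
= 2.7 * 0.061 = 0.1647 m^3/s
Mass flow = volumetric * density
= 0.1647 * 1990 = 327.753 kg/s
Convert to t/h: multiply by 3.6
Capacity = 327.753 * 3.6
= 1179.9108 t/h

1179.9108 t/h


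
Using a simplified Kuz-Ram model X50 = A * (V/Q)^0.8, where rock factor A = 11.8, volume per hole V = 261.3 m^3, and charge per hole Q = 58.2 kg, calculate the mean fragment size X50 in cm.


Compute V/Q:
V/Q = 261.3 / 58.2 = 4.489690722
Raise to the power 0.8:
(V/Q)^0.8 = 4.489690722^0.8 = 3.324858292
Multiply by A:
X50 = 11.8 * 3.324858292
= 39.2333 cm

39.2333 cm


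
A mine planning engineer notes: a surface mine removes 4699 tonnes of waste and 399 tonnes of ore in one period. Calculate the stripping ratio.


Stripping ratio = waste tonnage / ore tonnage
= 4699 / 399
= 11.7769

11.7769


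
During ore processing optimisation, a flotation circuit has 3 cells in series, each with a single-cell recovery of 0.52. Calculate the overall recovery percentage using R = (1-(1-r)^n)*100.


88.9408%

Complement of single-cell recovery:
1 - r = 1 - 0.52 = 0.48
Raise to power n:
(1 - r)^3 = 0.48^3 = 0.110592
Overall recovery:
R = (1 - 0.110592) * 100
= 88.9408%


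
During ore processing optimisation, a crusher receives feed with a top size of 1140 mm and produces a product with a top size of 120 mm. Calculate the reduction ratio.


9.5

Reduction ratio = feed size / product size
= 1140 / 120
= 9.5


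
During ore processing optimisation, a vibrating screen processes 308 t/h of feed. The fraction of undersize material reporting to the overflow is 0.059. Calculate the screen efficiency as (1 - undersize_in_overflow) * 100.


Screen efficiency = (1 - fraction of undersize in overflow) * 100
= (1 - 0.059) * 100
= 0.941 * 100
= 94.1%

94.1%


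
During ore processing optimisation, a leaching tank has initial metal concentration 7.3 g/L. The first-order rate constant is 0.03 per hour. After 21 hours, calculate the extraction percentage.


Compute the exponent:
-k * t = -0.03 * 21 = -0.63
Remaining concentration:
C = 7.3 * exp(-0.63)
= 7.3 * 0.532591801
= 3.887920147 g/L
Extracted = 7.3 - 3.887920147 = 3.412079853 g/L
Extraction % = 3.412079853 / 7.3 * 100
= 46.7408%

46.7408%


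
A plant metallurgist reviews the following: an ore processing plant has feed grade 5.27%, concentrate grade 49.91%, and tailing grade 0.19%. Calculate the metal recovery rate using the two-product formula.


96.763%

Using the two-product formula:
R = 100 * c * (f - t) / (f * (c - t))
Numerator = 100 * 49.91 * (5.27 - 0.19)
= 100 * 49.91 * 5.08
= 25354.28
Denominator = 5.27 * (49.91 - 0.19)
= 5.27 * 49.72
= 262.0244
R = 25354.28 / 262.0244
= 96.763%


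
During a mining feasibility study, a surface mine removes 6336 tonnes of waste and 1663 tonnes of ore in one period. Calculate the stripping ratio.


Stripping ratio = waste tonnage / ore tonnage
= 6336 / 1663
= 3.81

3.81


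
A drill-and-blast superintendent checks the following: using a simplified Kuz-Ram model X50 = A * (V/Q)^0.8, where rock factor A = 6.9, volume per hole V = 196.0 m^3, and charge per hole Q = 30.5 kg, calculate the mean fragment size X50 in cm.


30.5643 cm

Compute V/Q:
V/Q = 196.0 / 30.5 = 6.426229508
Raise to the power 0.8:
(V/Q)^0.8 = 6.426229508^0.8 = 4.429604846
Multiply by A:
X50 = 6.9 * 4.429604846
= 30.5643 cm


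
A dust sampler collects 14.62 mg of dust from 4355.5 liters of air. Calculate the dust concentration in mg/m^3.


3.3567 mg/m^3

Convert liters to m^3: 1 m^3 = 1000 L
Concentration = mass / volume * 1000
= 14.62 / 4355.5 * 1000
= 0.003356675468 * 1000
= 3.3567 mg/m^3


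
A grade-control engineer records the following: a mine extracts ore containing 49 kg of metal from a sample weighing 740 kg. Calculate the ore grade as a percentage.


6.6216%

Ore grade = (metal mass / ore mass) * 100
= (49 / 740) * 100
= 0.06621621622 * 100
= 6.6216%


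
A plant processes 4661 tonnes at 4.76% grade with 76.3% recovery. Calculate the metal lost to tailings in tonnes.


52.5817 tonnes

Total metal in feed:
= 4661 * 4.76 / 100 = 221.8636 tonnes
Metal recovered:
= 221.8636 * 76.3 / 100 = 169.2819268 tonnes
Metal lost to tailings:
= 221.8636 - 169.2819268
= 52.5817 tonnes


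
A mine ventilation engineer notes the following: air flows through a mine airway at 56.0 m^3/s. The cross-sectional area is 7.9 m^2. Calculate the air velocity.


Velocity = flow rate / cross-sectional area
= 56.0 / 7.9
= 7.0886 m/s

7.0886 m/s


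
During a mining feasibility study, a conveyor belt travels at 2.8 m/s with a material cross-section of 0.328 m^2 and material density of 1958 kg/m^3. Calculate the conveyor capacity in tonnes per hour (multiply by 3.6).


Volumetric flow = speed * area
= 2.8 * 0.328 = 0.9184 m^3/s
Mass flow = volumetric * density
= 0.9184 * 1958 = 1798.2272 kg/s
Convert to t/h: multiply by 3.6
Capacity = 1798.2272 * 3.6
= 6473.6179 t/h

6473.6179 t/h


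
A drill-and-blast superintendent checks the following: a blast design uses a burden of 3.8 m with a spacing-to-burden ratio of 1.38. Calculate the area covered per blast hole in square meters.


First, find the spacing:
Spacing = burden * ratio = 3.8 * 1.38
= 5.244 m
Then, calculate the area:
Area = burden * spacing = 3.8 * 5.244
= 19.9272 m^2

19.9272 m^2


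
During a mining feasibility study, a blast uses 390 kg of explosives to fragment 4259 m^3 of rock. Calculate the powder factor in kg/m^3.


Powder factor = explosive mass / rock volume
= 390 / 4259
= 0.0916 kg/m^3

0.0916 kg/m^3


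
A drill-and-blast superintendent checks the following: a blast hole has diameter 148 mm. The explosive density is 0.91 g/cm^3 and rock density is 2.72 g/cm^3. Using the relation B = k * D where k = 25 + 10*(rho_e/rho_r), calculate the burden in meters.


First, compute k:
rho_e / rho_r = 0.91 / 2.72 = 0.3345588235
k = 25 + 10 * 0.3345588235 = 28.34558824
Then, compute burden:
B = k * D / 1000 = 28.34558824 * 148 / 1000
= 4195.147059 / 1000
= 4.1951 m

4.1951 m


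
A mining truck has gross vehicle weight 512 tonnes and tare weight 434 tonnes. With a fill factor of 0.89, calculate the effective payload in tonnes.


69.42 tonnes

Maximum payload = gross - tare
= 512 - 434 = 78 tonnes
Effective payload = max payload * fill factor
= 78 * 0.89
= 69.42 tonnes


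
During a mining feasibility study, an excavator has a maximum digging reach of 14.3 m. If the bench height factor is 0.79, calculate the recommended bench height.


Bench height = reach * factor
= 14.3 * 0.79
= 11.297 m

11.297 m


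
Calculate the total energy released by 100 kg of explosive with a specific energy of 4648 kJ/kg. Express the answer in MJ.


Energy = mass * specific_energy / 1000
= 100 * 4648 / 1000
= 464800 / 1000
= 464.8 MJ

464.8 MJ


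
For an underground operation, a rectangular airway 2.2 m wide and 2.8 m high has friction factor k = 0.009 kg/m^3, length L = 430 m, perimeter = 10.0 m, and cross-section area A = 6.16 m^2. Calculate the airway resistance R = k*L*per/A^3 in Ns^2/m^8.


Compute the numerator:
k * L * per = 0.009 * 430 * 10.0
= 38.7
Compute the denominator:
A^3 = 6.16^3 = 233.744896
Resistance:
R = 38.7 / 233.744896
= 0.1656 Ns^2/m^8

0.1656 Ns^2/m^8
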